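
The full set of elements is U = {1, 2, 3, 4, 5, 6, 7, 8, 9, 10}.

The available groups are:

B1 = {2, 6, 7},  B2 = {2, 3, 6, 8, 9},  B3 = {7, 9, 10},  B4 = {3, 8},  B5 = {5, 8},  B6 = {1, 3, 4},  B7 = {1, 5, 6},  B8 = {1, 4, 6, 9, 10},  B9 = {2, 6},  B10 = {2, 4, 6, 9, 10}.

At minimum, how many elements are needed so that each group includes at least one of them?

Take H = {1, 2, 8, 10}. Each listed group contains at least one of these, so H is a hitting set of size 4.
The groups B3, B5, B6, B9 are pairwise disjoint, so any hitting set needs a separate element for each — at least 4. Hence 4 is optimal.

4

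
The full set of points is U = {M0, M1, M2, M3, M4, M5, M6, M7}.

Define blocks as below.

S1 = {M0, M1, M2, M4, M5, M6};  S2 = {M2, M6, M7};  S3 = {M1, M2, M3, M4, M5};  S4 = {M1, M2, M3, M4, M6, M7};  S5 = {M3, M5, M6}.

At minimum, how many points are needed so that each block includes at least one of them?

H = {M2, M6} meets every block (each contains at least one member of H), and |H| = 2.
No single point lies in every block, so at least 2 are needed and 2 is optimal.

2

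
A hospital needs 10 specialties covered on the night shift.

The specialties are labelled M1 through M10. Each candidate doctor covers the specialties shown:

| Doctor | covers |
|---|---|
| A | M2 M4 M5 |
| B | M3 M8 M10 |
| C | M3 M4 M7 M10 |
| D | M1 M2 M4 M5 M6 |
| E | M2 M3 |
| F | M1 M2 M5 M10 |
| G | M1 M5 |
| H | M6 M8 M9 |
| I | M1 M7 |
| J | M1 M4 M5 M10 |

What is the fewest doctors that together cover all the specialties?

3

Take {C, D, H}. Their union is {M1, M2, M3, M4, M5, M6, M7, M8, M9, M10}, which is all 10 specialties.
Only H contains M9, so H is forced; the remaining 7 specialties need at least 2 more doctors (each remaining doctor adds at most 4) — so at least 3 doctors are needed, and 3 is optimal.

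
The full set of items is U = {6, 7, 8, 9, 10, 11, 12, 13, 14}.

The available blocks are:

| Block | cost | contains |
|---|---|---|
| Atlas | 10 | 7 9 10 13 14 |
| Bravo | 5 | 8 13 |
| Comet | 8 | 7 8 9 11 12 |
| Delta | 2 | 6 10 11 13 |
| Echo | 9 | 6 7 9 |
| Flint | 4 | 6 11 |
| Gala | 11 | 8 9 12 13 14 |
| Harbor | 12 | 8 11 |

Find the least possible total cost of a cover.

Atlas, Comet, Delta together cover every item (Atlas ∪ Comet ∪ Delta = {6, 7, 8, 9, 10, 11, 12, 13, 14}); total cost 10 + 8 + 2 = 20.
No covering selection has total cost below 20.

20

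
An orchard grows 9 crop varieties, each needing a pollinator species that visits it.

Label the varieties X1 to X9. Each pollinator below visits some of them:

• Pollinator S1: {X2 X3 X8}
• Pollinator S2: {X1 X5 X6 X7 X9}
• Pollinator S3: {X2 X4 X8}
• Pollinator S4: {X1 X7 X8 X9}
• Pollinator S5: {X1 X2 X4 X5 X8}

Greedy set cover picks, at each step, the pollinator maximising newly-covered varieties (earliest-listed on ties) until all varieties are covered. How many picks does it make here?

Greedy: pick S2 (covers 5 new) → pick S1 (covers 3 new) → pick S3 (covers 1 new). Total picks: 3.

3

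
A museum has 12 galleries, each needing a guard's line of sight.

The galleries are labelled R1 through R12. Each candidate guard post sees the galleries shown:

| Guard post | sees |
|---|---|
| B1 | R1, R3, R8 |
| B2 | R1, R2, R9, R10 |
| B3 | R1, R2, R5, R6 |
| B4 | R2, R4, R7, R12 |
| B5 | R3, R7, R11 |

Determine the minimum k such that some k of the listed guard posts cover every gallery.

B1 and B2 and B3 and B4 and B5 together: B1 ∪ B2 ∪ B3 ∪ B4 ∪ B5 = {R1, R2, R3, R4, R5, R6, R7, R8, R9, R10, R11, R12} — every gallery is covered.
No 4 of the 5 guard posts cover everything (all 5 combinations miss at least one gallery), so 5 is optimal.

5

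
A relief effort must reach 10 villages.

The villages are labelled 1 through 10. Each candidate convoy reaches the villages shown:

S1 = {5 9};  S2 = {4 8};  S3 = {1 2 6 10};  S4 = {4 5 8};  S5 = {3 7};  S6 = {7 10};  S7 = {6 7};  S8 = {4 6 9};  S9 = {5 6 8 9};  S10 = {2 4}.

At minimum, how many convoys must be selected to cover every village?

S3 and S5 and S8 and S9 together: S3 ∪ S5 ∪ S8 ∪ S9 = {1, 2, 3, 4, 5, 6, 7, 8, 9, 10} — every village is covered.
No 3 of the 10 convoys cover everything (all 120 combinations miss at least one village), so 4 is optimal.

4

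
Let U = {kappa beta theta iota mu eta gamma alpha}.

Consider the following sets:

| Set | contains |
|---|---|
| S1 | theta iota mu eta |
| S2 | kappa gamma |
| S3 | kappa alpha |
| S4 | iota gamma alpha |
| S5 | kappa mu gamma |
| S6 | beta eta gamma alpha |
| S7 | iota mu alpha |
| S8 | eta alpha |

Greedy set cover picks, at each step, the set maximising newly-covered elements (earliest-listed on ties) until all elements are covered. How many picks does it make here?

Greedy: pick S1 (covers 4 new) → pick S6 (covers 3 new) → pick S2 (covers 1 new). Total picks: 3.

3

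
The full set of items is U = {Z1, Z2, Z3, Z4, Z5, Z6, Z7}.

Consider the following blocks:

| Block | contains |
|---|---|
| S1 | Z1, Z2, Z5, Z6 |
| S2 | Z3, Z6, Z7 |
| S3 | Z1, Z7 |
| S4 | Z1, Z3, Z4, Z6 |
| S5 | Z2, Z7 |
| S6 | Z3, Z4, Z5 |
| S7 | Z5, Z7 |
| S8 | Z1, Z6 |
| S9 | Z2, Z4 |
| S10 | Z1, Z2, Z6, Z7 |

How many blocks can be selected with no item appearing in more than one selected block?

3

S7, S8, S9 are pairwise disjoint (S7={Z5,Z7}; S8={Z1,Z6}; S9={Z2,Z4}).
Every remaining block overlaps one of these, and no 4 of the listed blocks are pairwise disjoint, so 3 is the maximum.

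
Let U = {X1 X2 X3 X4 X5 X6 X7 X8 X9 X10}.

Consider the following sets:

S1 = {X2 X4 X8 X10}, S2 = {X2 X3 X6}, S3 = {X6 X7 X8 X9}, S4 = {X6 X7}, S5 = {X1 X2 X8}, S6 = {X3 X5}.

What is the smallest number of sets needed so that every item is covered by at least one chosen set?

S1, S3, S5, and S6 cover everything between them: the union {X1, X2, X3, X4, X5, X6, X7, X8, X9, X10} is all of U.
Only S5 contains X1, so S5 is forced; the remaining 7 items need at least 3 more sets (each remaining set adds at most 3) — so at least 4 sets are needed, and 4 is optimal.

4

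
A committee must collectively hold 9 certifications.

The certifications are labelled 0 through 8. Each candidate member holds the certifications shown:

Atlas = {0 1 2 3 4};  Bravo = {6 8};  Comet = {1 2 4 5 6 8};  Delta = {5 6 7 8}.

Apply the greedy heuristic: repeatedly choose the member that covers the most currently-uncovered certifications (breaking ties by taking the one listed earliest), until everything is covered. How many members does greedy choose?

3

Greedy: pick Comet (covers 6 new) → pick Atlas (covers 2 new) → pick Delta (covers 1 new). Total picks: 3.
(The true minimum cover uses only 2 members, so greedy is not optimal here.)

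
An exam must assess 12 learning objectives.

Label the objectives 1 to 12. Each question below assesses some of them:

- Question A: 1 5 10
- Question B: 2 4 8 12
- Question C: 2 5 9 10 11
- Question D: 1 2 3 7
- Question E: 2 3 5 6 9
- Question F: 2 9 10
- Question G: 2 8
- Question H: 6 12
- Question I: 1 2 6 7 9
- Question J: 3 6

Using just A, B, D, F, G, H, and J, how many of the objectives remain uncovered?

1

Union of A, B, D, F, G, H, J = {1, 2, 3, 4, 5, 6, 7, 8, 9, 10, 12}.
Not covered: 11 — 1 objective.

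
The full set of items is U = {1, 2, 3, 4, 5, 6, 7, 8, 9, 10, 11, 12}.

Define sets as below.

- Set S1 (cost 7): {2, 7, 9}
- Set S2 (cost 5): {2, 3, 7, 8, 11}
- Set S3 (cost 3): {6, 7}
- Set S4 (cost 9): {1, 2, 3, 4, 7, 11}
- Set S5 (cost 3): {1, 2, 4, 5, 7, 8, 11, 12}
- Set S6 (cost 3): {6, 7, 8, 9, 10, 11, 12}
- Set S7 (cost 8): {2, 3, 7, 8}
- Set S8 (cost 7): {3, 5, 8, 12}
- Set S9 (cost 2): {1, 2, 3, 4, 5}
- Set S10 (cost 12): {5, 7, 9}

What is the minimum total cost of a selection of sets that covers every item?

5

S6, S9 together cover every item (S6 ∪ S9 = {1, 2, 3, 4, 5, 6, 7, 8, 9, 10, 11, 12}); total cost 3 + 2 = 5.
The greedy pick S5, S6, S9 costs 8; no covering selection beats 5.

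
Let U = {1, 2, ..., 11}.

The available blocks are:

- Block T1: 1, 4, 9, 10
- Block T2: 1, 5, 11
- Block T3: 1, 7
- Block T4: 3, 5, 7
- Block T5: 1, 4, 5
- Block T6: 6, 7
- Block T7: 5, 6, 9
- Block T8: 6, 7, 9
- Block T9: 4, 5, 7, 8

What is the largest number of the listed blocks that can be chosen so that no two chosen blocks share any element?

2

T2, T6 are pairwise disjoint (T2={1,5,11}; T6={6,7}).
Every remaining block overlaps one of these, and no 3 of the listed blocks are pairwise disjoint, so 2 is the maximum.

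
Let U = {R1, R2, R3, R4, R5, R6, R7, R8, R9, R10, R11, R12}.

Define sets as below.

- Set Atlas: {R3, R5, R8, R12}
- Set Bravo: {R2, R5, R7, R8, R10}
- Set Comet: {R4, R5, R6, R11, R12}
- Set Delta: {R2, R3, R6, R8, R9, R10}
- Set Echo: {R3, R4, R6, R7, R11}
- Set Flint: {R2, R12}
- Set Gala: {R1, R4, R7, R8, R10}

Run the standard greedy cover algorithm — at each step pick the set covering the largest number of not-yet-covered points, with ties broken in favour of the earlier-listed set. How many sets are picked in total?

Greedy: pick Delta (covers 6 new) → pick Comet (covers 4 new) → pick Gala (covers 2 new). Total picks: 3.

3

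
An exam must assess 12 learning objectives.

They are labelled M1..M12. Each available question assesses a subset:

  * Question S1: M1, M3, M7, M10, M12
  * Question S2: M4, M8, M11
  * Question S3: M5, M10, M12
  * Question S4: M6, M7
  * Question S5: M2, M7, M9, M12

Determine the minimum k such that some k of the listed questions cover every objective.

S1 and S2 and S3 and S4 and S5 together: S1 ∪ S2 ∪ S3 ∪ S4 ∪ S5 = {M1, M2, M3, M4, M5, M6, M7, M8, M9, M10, M11, M12} — every objective is covered.
No 4 of the 5 questions cover everything (all 5 combinations miss at least one objective), so 5 is optimal.

5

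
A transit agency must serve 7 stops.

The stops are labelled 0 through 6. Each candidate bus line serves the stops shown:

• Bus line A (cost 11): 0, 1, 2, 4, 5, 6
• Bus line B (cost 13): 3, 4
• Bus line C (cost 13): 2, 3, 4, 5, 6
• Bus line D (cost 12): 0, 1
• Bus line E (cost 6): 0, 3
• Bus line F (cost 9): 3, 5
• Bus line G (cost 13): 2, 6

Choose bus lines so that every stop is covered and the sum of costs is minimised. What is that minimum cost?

A, E together cover every stop (A ∪ E = {0, 1, 2, 3, 4, 5, 6}); total cost 11 + 6 = 17.
No covering selection has total cost below 17.

17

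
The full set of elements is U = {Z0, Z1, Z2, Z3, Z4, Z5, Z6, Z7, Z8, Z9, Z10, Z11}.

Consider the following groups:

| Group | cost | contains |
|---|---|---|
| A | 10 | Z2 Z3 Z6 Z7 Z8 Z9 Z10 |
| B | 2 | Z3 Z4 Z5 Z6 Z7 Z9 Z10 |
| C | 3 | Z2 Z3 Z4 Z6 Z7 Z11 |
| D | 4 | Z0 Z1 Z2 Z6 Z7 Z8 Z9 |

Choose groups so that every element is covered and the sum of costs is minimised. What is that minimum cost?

9

B, C, D together cover every element (B ∪ C ∪ D = {Z0, Z1, Z2, Z3, Z4, Z5, Z6, Z7, Z8, Z9, Z10, Z11}); total cost 2 + 3 + 4 = 9.
No covering selection has total cost below 9.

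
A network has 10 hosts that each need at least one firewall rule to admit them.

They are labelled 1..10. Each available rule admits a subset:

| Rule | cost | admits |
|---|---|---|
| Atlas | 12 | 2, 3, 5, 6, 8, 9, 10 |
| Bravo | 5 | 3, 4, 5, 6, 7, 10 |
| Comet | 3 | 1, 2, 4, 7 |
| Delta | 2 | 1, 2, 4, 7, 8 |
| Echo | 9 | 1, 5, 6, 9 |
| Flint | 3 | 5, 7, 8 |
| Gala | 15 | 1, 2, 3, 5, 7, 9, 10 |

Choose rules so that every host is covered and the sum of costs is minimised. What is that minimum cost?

14

Atlas, Delta together cover every host (Atlas ∪ Delta = {1, 2, 3, 4, 5, 6, 7, 8, 9, 10}); total cost 12 + 2 = 14.
The greedy pick Delta, Bravo, Echo costs 16; no covering selection beats 14.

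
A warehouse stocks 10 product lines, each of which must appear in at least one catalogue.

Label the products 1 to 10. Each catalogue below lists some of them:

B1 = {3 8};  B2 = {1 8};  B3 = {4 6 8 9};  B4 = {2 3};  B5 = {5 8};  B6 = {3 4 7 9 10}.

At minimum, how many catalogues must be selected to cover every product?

B2 and B3 and B4 and B5 and B6 together: B2 ∪ B3 ∪ B4 ∪ B5 ∪ B6 = {1, 2, 3, 4, 5, 6, 7, 8, 9, 10} — every product is covered.
No 4 of the 6 catalogues cover everything (all 15 combinations miss at least one product), so 5 is optimal.

5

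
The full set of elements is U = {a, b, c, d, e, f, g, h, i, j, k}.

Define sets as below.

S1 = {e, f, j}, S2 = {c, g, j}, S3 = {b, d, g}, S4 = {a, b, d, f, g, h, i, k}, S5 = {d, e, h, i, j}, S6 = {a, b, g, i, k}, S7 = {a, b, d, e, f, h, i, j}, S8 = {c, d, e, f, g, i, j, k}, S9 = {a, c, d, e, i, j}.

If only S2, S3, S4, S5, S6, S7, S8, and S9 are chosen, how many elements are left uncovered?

0

Union of S2, S3, S4, S5, S6, S7, S8, S9 = {a, b, c, d, e, f, g, h, i, j, k} — that's every element, so 0 are uncovered.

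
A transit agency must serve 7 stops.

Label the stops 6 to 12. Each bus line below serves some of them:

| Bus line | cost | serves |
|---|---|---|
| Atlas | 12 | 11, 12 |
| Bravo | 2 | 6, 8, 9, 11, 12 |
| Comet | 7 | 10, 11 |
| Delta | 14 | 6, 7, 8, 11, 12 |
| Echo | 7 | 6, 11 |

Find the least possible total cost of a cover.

Bravo, Comet, Delta together cover every stop (Bravo ∪ Comet ∪ Delta = {6, 7, 8, 9, 10, 11, 12}); total cost 2 + 7 + 14 = 23.
No covering selection has total cost below 23.

23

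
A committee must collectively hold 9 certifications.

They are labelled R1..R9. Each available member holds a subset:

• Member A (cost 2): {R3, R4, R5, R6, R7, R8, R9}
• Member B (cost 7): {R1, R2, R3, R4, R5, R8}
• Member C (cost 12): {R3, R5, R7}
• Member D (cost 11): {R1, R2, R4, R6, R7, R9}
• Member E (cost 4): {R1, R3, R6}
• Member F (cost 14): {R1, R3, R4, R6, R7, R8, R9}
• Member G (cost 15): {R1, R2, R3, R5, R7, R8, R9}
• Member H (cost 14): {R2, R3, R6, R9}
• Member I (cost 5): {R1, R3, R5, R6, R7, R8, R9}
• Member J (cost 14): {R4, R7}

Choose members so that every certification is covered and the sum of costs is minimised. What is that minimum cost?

A, B together cover every certification (A ∪ B = {R1, R2, R3, R4, R5, R6, R7, R8, R9}); total cost 2 + 7 = 9.
No covering selection has total cost below 9.

9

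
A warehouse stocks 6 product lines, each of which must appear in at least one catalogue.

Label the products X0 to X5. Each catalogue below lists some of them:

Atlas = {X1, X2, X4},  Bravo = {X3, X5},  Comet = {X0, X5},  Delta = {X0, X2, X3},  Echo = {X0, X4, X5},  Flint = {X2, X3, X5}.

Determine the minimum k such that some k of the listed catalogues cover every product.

Take {Atlas, Delta, Flint}. Their union is {X0, X1, X2, X3, X4, X5}, which is all 6 products.
Only Atlas contains X1, so Atlas is forced; the remaining 3 products need at least 2 more catalogues (each remaining catalogue adds at most 2) — so at least 3 catalogues are needed, and 3 is optimal.

3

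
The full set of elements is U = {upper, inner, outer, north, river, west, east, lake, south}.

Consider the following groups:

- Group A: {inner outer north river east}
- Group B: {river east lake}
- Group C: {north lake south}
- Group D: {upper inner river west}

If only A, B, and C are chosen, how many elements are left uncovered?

2

Union of A, B, C = {inner, outer, north, river, east, lake, south}.
Not covered: upper, west — 2 elements.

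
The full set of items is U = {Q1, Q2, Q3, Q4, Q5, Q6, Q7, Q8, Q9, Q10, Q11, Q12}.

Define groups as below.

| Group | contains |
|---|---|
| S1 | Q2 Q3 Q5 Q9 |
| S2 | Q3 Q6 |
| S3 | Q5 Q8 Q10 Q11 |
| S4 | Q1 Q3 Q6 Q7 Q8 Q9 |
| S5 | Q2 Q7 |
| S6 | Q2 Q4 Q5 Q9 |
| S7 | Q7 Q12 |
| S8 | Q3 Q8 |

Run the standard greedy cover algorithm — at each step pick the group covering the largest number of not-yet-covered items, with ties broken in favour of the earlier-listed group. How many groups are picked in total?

Greedy: pick S4 (covers 6 new) → pick S3 (covers 3 new) → pick S6 (covers 2 new) → pick S7 (covers 1 new). Total picks: 4.

4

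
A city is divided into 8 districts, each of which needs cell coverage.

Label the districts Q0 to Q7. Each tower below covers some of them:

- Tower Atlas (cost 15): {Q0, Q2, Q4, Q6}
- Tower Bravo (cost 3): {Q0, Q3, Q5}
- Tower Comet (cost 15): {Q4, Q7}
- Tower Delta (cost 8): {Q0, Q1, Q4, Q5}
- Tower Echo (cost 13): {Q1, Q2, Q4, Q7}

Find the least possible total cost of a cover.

Atlas, Bravo, Echo together cover every district (Atlas ∪ Bravo ∪ Echo = {Q0, Q1, Q2, Q3, Q4, Q5, Q6, Q7}); total cost 15 + 3 + 13 = 31.
No covering selection has total cost below 31.

31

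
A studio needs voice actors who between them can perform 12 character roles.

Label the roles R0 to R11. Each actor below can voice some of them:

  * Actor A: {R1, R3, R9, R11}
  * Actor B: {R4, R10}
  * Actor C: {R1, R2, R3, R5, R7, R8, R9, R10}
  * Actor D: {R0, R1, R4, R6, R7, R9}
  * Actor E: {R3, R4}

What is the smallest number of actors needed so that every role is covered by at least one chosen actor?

A and C and D together: A ∪ C ∪ D = {R0, R1, R2, R3, R4, R5, R6, R7, R8, R9, R10, R11} — every role is covered.
Only D contains R0, so D is forced; the remaining 6 roles need at least 2 more actors (each remaining actor adds at most 5) — so at least 3 actors are needed, and 3 is optimal.

3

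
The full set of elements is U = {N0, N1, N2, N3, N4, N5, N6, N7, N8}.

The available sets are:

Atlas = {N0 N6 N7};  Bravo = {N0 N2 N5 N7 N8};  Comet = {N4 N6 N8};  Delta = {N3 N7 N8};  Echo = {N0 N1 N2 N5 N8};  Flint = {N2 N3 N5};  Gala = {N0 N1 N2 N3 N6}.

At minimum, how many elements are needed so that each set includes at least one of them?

3

H = {N2, N3, N6} meets every set (each contains at least one member of H), and |H| = 3.
No choice of 2 elements meets every set, so 3 is the minimum.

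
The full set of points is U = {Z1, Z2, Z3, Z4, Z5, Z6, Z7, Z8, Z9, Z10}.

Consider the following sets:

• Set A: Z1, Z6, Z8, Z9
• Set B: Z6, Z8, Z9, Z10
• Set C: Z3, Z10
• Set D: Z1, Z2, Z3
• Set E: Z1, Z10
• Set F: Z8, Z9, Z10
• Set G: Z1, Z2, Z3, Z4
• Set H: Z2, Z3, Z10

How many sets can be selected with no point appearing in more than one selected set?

B, G are pairwise disjoint (B={Z6,Z8,Z9,Z10}; G={Z1,Z2,Z3,Z4}).
Every remaining set overlaps one of these, and no 3 of the listed sets are pairwise disjoint, so 2 is the maximum.

2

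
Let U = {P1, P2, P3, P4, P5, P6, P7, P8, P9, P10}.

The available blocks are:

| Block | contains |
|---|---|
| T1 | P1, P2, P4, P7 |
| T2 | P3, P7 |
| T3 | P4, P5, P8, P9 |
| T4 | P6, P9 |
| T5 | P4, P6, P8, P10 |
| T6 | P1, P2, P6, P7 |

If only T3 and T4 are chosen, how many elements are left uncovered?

5

Union of T3, T4 = {P4, P5, P6, P8, P9}.
Not covered: P1, P2, P3, P7, P10 — 5 elements.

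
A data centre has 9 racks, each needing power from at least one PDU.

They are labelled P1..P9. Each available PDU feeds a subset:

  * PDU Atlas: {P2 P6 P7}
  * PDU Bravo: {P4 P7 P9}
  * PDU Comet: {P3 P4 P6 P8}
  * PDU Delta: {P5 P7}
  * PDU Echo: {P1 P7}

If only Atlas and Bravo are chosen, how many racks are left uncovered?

Union of Atlas, Bravo = {P2, P4, P6, P7, P9}.
Not covered: P1, P3, P5, P8 — 4 racks.

4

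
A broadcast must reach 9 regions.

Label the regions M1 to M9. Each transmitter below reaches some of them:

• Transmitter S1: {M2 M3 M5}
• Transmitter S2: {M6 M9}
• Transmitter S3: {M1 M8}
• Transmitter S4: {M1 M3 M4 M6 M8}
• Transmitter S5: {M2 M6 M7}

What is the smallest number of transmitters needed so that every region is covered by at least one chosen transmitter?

4

S1 and S2 and S4 and S5 together: S1 ∪ S2 ∪ S4 ∪ S5 = {M1, M2, M3, M4, M5, M6, M7, M8, M9} — every region is covered.
No 3 of the 5 transmitters cover everything (all 10 combinations miss at least one region), so 4 is optimal.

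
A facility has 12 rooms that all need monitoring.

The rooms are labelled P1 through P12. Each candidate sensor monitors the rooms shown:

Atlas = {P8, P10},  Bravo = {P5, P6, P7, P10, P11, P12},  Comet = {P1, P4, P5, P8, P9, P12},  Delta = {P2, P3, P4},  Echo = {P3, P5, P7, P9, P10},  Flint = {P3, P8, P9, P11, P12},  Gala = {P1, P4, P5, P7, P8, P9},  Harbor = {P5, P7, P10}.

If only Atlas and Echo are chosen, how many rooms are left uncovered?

Union of Atlas, Echo = {P3, P5, P7, P8, P9, P10}.
Not covered: P1, P2, P4, P6, P11, P12 — 6 rooms.

6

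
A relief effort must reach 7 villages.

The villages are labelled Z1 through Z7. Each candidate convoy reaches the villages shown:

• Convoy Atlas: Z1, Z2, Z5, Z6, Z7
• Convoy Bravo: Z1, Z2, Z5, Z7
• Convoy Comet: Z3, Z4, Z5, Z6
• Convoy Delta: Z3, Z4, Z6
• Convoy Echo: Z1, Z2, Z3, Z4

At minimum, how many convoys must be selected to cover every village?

2

Atlas and Delta together: Atlas ∪ Delta = {Z1, Z2, Z3, Z4, Z5, Z6, Z7} — every village is covered.
No single convoy has all 7 villages (the largest, Atlas, has 5), so 2 is optimal.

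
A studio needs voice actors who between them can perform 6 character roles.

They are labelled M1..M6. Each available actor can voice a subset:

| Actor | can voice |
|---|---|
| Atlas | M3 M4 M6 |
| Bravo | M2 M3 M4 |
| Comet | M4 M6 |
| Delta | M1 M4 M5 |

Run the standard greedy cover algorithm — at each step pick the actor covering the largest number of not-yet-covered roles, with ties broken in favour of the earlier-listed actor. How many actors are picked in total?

3

Greedy: pick Atlas (covers 3 new) → pick Delta (covers 2 new) → pick Bravo (covers 1 new). Total picks: 3.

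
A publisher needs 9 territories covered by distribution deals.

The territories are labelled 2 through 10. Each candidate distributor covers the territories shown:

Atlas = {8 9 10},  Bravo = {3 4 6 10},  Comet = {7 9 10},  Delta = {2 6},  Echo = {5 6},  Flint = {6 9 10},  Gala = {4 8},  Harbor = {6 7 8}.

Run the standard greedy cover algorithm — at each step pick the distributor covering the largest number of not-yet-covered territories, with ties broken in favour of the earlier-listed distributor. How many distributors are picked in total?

5

Greedy: pick Bravo (covers 4 new) → pick Atlas (covers 2 new) → pick Comet (covers 1 new) → pick Delta (covers 1 new) → pick Echo (covers 1 new). Total picks: 5.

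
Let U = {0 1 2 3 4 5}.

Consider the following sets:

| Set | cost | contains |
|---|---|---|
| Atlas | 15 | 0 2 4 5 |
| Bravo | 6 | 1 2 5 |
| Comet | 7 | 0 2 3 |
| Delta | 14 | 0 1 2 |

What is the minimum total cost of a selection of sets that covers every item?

28

Atlas, Bravo, Comet together cover every item (Atlas ∪ Bravo ∪ Comet = {0, 1, 2, 3, 4, 5}); total cost 15 + 6 + 7 = 28.
No covering selection has total cost below 28.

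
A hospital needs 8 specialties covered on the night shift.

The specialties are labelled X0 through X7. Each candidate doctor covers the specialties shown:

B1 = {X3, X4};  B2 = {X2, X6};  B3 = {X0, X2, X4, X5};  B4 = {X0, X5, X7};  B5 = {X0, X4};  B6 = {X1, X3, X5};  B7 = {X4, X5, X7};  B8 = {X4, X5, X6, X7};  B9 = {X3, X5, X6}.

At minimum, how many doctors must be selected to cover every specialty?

3

Take {B3, B6, B8}. Their union is {X0, X1, X2, X3, X4, X5, X6, X7}, which is all 8 specialties.
Only B6 contains X1, so B6 is forced; the remaining 5 specialties need at least 2 more doctors (each remaining doctor adds at most 3) — so at least 3 doctors are needed, and 3 is optimal.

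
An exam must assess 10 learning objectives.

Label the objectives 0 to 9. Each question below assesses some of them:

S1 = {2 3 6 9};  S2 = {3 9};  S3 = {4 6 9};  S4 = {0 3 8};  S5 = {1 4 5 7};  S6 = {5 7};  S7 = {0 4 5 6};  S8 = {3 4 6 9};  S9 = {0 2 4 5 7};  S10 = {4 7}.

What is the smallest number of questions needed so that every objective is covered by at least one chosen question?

3

S1 and S4 and S5 together: S1 ∪ S4 ∪ S5 = {0, 1, 2, 3, 4, 5, 6, 7, 8, 9} — every objective is covered.
Only S5 contains 1, so S5 is forced; the remaining 6 objectives need at least 2 more questions (each remaining question adds at most 4) — so at least 3 questions are needed, and 3 is optimal.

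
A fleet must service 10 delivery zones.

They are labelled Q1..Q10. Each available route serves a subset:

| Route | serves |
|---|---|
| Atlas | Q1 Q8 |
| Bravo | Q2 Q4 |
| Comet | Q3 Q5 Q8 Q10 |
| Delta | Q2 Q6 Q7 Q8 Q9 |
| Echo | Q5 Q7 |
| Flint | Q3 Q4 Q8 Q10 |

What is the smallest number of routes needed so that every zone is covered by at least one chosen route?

Atlas and Bravo and Comet and Delta together: Atlas ∪ Bravo ∪ Comet ∪ Delta = {Q1, Q2, Q3, Q4, Q5, Q6, Q7, Q8, Q9, Q10} — every zone is covered.
No 3 of the 6 routes cover everything (all 20 combinations miss at least one zone), so 4 is optimal.

4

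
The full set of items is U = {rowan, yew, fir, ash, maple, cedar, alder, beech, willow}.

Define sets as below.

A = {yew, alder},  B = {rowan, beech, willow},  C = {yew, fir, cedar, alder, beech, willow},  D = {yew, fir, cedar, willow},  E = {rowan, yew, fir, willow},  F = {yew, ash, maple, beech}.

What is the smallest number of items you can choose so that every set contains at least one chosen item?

2

Take H = {yew, beech}. Each listed set contains at least one of these, so H is a hitting set of size 2.
The sets A, B are pairwise disjoint, so any hitting set needs a separate item for each — at least 2. Hence 2 is optimal.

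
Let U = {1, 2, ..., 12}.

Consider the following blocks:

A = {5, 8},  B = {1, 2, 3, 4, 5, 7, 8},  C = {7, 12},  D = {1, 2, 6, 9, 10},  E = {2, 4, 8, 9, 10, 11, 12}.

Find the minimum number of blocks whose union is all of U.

3

B, D, and E cover everything between them: the union {1, 2, 3, 4, 5, 6, 7, 8, 9, 10, 11, 12} is all of U.
Only B contains 3, so B is forced; the remaining 5 items need at least 2 more blocks (each remaining block adds at most 4) — so at least 3 blocks are needed, and 3 is optimal.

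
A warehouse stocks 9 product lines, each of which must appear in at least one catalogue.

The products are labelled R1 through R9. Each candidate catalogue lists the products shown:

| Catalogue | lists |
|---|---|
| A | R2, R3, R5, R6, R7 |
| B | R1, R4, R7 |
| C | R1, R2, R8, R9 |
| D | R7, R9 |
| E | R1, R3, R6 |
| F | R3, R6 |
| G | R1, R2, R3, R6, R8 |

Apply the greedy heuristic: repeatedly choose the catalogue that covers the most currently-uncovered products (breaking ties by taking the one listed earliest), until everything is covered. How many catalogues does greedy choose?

Greedy: pick A (covers 5 new) → pick C (covers 3 new) → pick B (covers 1 new). Total picks: 3.

3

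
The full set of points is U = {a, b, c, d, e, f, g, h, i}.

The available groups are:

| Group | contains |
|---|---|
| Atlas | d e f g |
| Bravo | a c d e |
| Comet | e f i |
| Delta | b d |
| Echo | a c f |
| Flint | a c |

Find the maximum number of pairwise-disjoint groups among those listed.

3

Comet, Delta, Flint are pairwise disjoint (Comet={e,f,i}; Delta={b,d}; Flint={a,c}).
Every remaining group overlaps one of these, and no 4 of the listed groups are pairwise disjoint, so 3 is the maximum.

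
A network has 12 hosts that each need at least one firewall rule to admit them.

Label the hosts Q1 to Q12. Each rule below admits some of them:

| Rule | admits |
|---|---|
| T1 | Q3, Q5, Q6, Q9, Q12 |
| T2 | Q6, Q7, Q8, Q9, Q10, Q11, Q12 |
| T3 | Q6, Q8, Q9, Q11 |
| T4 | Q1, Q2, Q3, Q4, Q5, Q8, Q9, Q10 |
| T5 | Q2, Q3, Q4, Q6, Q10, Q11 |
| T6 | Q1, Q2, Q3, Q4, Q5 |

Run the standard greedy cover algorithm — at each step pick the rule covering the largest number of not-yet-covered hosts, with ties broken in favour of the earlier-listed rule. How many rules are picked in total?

2

Greedy: pick T4 (covers 8 new) → pick T2 (covers 4 new). Total picks: 2.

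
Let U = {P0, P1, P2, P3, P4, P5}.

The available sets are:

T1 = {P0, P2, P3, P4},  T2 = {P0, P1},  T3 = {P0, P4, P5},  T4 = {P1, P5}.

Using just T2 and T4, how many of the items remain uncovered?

Union of T2, T4 = {P0, P1, P5}.
Not covered: P2, P3, P4 — 3 items.

3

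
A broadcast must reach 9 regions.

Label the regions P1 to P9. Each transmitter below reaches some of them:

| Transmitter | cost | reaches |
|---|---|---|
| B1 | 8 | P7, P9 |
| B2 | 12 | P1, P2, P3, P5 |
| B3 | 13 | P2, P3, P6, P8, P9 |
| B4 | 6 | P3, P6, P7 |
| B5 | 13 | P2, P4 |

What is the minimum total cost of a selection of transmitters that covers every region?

44

B2, B3, B4, B5 together cover every region (B2 ∪ B3 ∪ B4 ∪ B5 = {P1, P2, P3, P4, P5, P6, P7, P8, P9}); total cost 12 + 13 + 6 + 13 = 44.
No covering selection has total cost below 44.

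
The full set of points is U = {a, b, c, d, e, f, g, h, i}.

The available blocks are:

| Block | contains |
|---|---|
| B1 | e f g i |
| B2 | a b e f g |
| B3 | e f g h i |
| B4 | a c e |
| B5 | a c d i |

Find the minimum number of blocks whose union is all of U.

Take {B2, B3, B5}. Their union is {a, b, c, d, e, f, g, h, i}, which is all 9 points.
Only B2 contains b, so B2 is forced; the remaining 4 points need at least 2 more blocks (each remaining block adds at most 3) — so at least 3 blocks are needed, and 3 is optimal.

3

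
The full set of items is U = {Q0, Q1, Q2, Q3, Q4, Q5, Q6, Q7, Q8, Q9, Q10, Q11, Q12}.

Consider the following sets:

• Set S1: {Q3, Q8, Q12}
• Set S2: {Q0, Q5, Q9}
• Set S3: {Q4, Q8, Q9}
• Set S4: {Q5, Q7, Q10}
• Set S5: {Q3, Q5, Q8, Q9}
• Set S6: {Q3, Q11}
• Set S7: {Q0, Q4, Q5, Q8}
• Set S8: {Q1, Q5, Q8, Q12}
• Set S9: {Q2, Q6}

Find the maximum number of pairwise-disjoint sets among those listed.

4

S3, S4, S6, S9 are pairwise disjoint (S3={Q4,Q8,Q9}; S4={Q5,Q7,Q10}; S6={Q3,Q11}; S9={Q2,Q6}).
Every remaining set overlaps one of these, and no 5 of the listed sets are pairwise disjoint, so 4 is the maximum.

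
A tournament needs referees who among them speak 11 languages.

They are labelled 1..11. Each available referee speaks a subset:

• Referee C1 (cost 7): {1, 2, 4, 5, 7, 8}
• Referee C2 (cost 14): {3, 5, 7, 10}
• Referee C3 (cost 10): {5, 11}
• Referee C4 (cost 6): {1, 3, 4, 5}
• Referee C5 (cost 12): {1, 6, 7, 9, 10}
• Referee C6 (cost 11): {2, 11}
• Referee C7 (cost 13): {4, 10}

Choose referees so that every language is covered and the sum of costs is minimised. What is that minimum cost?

C1, C3, C4, C5 together cover every language (C1 ∪ C3 ∪ C4 ∪ C5 = {1, 2, 3, 4, 5, 6, 7, 8, 9, 10, 11}); total cost 7 + 10 + 6 + 12 = 35.
No covering selection has total cost below 35.

35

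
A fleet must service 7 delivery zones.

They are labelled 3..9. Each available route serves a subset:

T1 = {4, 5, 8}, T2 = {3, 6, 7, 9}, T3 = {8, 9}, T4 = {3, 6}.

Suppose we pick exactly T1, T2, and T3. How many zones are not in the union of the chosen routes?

0

Union of T1, T2, T3 = {3, 4, 5, 6, 7, 8, 9} — that's every zone, so 0 are uncovered.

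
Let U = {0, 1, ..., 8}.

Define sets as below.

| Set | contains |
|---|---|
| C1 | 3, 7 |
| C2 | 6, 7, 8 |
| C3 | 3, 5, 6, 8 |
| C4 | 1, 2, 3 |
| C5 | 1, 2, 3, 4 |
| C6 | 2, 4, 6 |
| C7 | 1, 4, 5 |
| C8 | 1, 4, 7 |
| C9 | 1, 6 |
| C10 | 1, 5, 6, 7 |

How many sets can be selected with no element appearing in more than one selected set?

2

C2, C5 are pairwise disjoint (C2={6,7,8}; C5={1,2,3,4}).
Every remaining set overlaps one of these, and no 3 of the listed sets are pairwise disjoint, so 2 is the maximum.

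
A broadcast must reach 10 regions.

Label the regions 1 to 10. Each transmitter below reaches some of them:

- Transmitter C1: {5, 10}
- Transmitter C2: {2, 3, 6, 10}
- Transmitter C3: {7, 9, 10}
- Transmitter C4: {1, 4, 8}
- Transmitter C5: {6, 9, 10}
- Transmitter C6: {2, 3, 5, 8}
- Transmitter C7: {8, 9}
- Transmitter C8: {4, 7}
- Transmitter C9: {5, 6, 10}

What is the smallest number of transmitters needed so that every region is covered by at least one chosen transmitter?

4

Take {C1, C2, C3, C4}. Their union is {1, 2, 3, 4, 5, 6, 7, 8, 9, 10}, which is all 10 regions.
No 3 of the 9 transmitters cover everything (all 84 combinations miss at least one region), so 4 is optimal.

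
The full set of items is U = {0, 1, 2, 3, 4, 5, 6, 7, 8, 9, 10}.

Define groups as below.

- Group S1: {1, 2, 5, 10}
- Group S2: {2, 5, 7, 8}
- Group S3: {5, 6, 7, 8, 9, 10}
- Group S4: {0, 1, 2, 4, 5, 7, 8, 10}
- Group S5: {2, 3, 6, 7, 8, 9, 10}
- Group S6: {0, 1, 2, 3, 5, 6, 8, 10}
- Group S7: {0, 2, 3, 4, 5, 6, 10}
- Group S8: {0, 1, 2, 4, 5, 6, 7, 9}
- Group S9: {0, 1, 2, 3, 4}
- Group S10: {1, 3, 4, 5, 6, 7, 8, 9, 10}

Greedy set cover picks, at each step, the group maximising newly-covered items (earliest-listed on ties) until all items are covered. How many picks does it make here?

Greedy: pick S10 (covers 9 new) → pick S4 (covers 2 new). Total picks: 2.

2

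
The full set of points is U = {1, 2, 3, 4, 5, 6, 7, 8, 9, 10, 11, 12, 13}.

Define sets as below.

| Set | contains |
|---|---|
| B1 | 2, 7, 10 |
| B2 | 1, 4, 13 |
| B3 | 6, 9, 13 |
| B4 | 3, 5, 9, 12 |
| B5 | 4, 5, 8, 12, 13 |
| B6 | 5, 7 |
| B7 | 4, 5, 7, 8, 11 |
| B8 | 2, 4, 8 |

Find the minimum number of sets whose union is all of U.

5

B1 and B2 and B3 and B4 and B7 together: B1 ∪ B2 ∪ B3 ∪ B4 ∪ B7 = {1, 2, 3, 4, 5, 6, 7, 8, 9, 10, 11, 12, 13} — every point is covered.
No 4 of the 8 sets cover everything (all 70 combinations miss at least one point), so 5 is optimal.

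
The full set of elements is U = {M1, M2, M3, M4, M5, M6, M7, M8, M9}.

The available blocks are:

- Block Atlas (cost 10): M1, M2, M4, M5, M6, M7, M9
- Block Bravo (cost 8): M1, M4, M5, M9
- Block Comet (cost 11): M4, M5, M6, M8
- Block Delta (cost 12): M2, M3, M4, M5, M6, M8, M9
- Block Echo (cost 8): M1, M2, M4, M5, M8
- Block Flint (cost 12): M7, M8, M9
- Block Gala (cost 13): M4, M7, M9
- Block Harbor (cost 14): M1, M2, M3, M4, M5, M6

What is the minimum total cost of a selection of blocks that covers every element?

Atlas, Delta together cover every element (Atlas ∪ Delta = {M1, M2, M3, M4, M5, M6, M7, M8, M9}); total cost 10 + 12 = 22.
No covering selection has total cost below 22.

22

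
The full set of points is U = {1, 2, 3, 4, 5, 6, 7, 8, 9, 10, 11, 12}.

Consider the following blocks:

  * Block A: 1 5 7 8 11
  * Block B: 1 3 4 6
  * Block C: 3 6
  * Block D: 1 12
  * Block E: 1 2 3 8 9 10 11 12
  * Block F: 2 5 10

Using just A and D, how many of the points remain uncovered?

Union of A, D = {1, 5, 7, 8, 11, 12}.
Not covered: 2, 3, 4, 6, 9, 10 — 6 points.

6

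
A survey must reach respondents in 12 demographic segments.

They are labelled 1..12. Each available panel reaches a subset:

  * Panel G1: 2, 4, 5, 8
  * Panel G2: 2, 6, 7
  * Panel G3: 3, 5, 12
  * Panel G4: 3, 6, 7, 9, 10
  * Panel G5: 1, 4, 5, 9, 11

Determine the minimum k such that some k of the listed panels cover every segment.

Take {G1, G3, G4, G5}. Their union is {1, 2, 3, 4, 5, 6, 7, 8, 9, 10, 11, 12}, which is all 12 segments.
Only G3 contains 12, so G3 is forced; the remaining 9 segments need at least 3 more panels (each remaining panel adds at most 4) — so at least 4 panels are needed, and 4 is optimal.

4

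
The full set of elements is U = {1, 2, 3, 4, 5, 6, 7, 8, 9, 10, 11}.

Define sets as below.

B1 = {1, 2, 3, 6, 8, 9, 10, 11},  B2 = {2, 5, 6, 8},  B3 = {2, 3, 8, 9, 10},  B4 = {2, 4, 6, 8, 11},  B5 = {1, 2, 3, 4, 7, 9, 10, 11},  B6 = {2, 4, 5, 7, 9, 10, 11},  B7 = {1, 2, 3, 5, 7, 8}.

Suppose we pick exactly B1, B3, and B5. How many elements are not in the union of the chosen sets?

1

Union of B1, B3, B5 = {1, 2, 3, 4, 6, 7, 8, 9, 10, 11}.
Not covered: 5 — 1 element.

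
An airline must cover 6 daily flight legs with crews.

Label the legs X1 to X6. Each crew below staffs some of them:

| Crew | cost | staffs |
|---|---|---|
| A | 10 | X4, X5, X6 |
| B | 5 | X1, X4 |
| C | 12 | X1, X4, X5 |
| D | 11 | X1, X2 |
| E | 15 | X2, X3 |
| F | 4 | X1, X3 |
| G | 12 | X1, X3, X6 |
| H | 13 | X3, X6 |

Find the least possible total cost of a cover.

25

A, D, F together cover every leg (A ∪ D ∪ F = {X1, X2, X3, X4, X5, X6}); total cost 10 + 11 + 4 = 25.
No covering selection has total cost below 25.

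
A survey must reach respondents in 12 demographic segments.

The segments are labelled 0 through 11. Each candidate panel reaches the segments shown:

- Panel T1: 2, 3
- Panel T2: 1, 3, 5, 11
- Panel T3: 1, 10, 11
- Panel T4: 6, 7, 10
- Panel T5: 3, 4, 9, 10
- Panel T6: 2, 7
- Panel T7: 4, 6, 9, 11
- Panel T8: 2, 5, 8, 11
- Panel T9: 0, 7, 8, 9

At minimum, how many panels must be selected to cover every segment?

5

T2 and T3 and T7 and T8 and T9 together: T2 ∪ T3 ∪ T7 ∪ T8 ∪ T9 = {0, 1, 2, 3, 4, 5, 6, 7, 8, 9, 10, 11} — every segment is covered.
No 4 of the 9 panels cover everything (all 126 combinations miss at least one segment), so 5 is optimal.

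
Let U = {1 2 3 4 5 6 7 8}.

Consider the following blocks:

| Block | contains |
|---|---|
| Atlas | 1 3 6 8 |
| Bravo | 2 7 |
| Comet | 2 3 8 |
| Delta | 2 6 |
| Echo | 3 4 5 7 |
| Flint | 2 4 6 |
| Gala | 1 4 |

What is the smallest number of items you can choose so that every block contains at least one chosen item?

H = {2, 4, 6} meets every block (each contains at least one member of H), and |H| = 3.
No choice of 2 items meets every block, so 3 is the minimum.

3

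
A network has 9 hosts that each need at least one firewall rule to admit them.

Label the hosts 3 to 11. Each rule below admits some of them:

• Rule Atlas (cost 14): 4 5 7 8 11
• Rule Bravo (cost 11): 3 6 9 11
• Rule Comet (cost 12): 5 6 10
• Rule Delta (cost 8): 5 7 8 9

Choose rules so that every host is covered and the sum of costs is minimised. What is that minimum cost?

Atlas, Bravo, Comet together cover every host (Atlas ∪ Bravo ∪ Comet = {3, 4, 5, 6, 7, 8, 9, 10, 11}); total cost 14 + 11 + 12 = 37.
The greedy pick Delta, Bravo, Comet, Atlas costs 45; no covering selection beats 37.

37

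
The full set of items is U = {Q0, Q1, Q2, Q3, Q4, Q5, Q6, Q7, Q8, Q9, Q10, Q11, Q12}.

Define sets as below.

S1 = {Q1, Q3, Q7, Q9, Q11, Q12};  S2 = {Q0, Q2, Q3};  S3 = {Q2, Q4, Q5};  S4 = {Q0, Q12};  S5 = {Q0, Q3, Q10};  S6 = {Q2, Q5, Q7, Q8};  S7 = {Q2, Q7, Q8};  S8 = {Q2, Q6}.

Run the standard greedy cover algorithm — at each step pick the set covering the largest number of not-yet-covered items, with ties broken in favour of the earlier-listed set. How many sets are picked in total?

5

Greedy: pick S1 (covers 6 new) → pick S3 (covers 3 new) → pick S5 (covers 2 new) → pick S6 (covers 1 new) → pick S8 (covers 1 new). Total picks: 5.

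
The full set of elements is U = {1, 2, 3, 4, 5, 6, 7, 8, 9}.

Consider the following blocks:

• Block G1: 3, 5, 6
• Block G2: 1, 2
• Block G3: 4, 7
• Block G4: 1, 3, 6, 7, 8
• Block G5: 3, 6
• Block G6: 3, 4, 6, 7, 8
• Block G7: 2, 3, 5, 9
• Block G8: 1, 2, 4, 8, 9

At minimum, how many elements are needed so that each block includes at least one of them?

The 3 elements {2, 6, 7} hit every block.
The blocks G1, G2, G3 are pairwise disjoint, so any hitting set needs a separate element for each — at least 3. Hence 3 is optimal.

3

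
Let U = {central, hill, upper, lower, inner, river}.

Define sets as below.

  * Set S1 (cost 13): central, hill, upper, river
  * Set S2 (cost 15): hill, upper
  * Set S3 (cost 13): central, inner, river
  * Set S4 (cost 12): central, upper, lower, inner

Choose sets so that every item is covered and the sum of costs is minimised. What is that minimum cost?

S1, S4 together cover every item (S1 ∪ S4 = {central, hill, upper, lower, inner, river}); total cost 13 + 12 = 25.
No covering selection has total cost below 25.

25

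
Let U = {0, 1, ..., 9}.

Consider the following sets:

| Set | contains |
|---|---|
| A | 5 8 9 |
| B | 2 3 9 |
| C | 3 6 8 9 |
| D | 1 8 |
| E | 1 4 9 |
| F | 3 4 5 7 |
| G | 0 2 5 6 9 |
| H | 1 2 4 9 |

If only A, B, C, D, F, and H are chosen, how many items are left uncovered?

1

Union of A, B, C, D, F, H = {1, 2, 3, 4, 5, 6, 7, 8, 9}.
Not covered: 0 — 1 item.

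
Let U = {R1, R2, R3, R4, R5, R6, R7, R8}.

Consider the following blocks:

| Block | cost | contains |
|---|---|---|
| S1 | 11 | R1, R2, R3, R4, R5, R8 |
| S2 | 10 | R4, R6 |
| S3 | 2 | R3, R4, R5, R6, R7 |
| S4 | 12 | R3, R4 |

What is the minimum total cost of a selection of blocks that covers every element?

13

S1, S3 together cover every element (S1 ∪ S3 = {R1, R2, R3, R4, R5, R6, R7, R8}); total cost 11 + 2 = 13.
No covering selection has total cost below 13.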